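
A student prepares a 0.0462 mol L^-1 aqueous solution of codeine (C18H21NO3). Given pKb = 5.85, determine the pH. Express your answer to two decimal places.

pH = 10.41

C18H21NO3 + H2O ⇌ C18H22NO3+ + OH-
Kb = 10^(−5.85) = 1.41 × 10^-6
Kb = x²/(0.0462 − x) = 1.41 × 10^-6
Neglecting x in the denominator: x = √(1.41 × 10^-6 × 0.0462) = 2.55 × 10^-4 M
pOH = −log(2.55 × 10^-4) = 3.59; pH = 14.00 − 3.59 = 10.41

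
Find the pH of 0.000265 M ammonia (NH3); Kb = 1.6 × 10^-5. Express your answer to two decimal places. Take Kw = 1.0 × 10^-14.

pH = 9.76

NH3 + H2O ⇌ NH4+ + OH-
Let x = [OH-] at equilibrium. Kb = x²/(0.000265 − x).
x is not negligible relative to C₀; solve x² + 1.6e-05·x − 4.24e-09 = 0.
x = [−1.6e-05 + √(1.6e-05² + 1.7e-08)]/2 = 5.76 × 10^-5 M
pOH = 4.24, so pH = 14.00 − pOH = 9.76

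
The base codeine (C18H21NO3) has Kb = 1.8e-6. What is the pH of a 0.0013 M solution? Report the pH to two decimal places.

pH = 9.68

C18H21NO3 + H2O ⇌ C18H22NO3+ + OH-
Kb = [OH-]²/(0.0013 − [OH-]) = 1.8 × 10^-6
Since Kb ≪ C₀, [OH-] ≈ √(Kb·C₀) = 4.84 × 10^-5 M.
([OH-]/C₀ = 3.7% < 5%, so the approximation holds.)
pOH = −log(4.84 × 10^-5) = 4.32; pH = 14.00 − 4.32 = 9.68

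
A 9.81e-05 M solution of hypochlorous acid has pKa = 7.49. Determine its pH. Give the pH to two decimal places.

pH = 5.75

HOCl ⇌ OCl- + H+
Ka = 10^(−7.49) = 3.24 × 10^-8
From the ICE table, Ka = x²/(9.81e-05 − x) = 3.24 × 10^-8.
Since Ka ≪ C₀, x ≈ √(Ka·C₀) = 1.78 × 10^-6 M.
(x/C₀ = 1.8% < 5%, so the approximation holds.)
pH = −log[H+] = −log(1.78 × 10^-6) = 5.75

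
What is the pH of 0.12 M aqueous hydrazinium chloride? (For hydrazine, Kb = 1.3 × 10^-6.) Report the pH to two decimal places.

pH = 4.52

N2H5+ is the conjugate acid of the weak base N2H4.
Ka = Kw/Kb = 1.0×10^-14 / 1.3 × 10^-6 = 7.69 × 10^-9
Ka = x²/(0.12 − x) = 7.69 × 10^-9
Assume x ≪ 0.12: x ≈ √(7.69 × 10^-9 × 0.12) = 3.04 × 10^-5 M
(x/C₀ = 0.025% < 5%, so the approximation holds.)
pH = −log[H+] = −log(3.04 × 10^-5) = 4.52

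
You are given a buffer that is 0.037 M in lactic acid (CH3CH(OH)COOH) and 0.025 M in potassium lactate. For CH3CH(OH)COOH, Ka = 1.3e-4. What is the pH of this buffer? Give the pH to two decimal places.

pH = 3.72

pKa = −log(1.3 × 10^-4) = 3.886
Using pH = pKa + log([base]/[acid]) with [base]/[acid] = 0.025/0.037:
pH = 3.886 + (-0.170) = 3.72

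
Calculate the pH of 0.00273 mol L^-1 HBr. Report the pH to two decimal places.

pH = 2.56

HBr is a strong acid and dissociates completely, so [H+] = 0.00273 M.
pH = -log(0.00273) = 2.56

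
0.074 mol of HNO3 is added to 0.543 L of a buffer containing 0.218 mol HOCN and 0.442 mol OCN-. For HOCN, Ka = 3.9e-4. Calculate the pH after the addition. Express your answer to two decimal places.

Added H+ converts OCN- to HOCN: HOCN → 0.292 mol, OCN- → 0.368 mol.
pKa = −log(3.9 × 10^-4) = 3.409
pH = pKa + log(n_OCN-/n_HOCN) = 3.409 + log(0.368/0.292) = 3.409 + (+0.100)

pH = 3.51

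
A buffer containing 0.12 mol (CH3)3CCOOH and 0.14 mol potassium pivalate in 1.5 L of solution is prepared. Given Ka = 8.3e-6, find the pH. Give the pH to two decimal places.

pKa = −log(8.3 × 10^-6) = 5.081
Henderson–Hasselbalch: pH = pKa + log([(CH3)3CCOO-]/[(CH3)3CCOOH]) = 5.081 + log(0.14/0.12)
pH = 5.081 + (+0.067) = 5.15

pH = 5.15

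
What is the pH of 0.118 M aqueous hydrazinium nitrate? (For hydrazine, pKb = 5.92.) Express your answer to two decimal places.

pH = 4.50

N2H5+ is the conjugate acid of the weak base N2H4.
Kb = 10^(−5.92) = 1.20 × 10^-6
Ka = Kw/Kb = 1.0×10^-14 / 1.20 × 10^-6 = 8.33 × 10^-9
Ka = [H+]²/(0.118 − [H+]) = 8.33 × 10^-9
Since Ka ≪ C₀, [H+] ≈ √(Ka·C₀) = 3.14 × 10^-5 M.
([H+]/C₀ = 0.027% < 5%, so the approximation holds.)
pH = −log[H+] = −log(3.14 × 10^-5) = 4.50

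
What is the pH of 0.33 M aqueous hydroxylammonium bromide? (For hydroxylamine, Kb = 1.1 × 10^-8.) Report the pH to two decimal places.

pH = 3.26

NH3OH+ is the conjugate acid of the weak base NH2OH.
Ka = Kw/Kb = 1.0×10^-14 / 1.1 × 10^-8 = 9.09 × 10^-7
From the ICE table, Ka = [H+]²/(0.33 − [H+]) = 9.09 × 10^-7.
Since Ka ≪ C₀, [H+] ≈ √(Ka·C₀) = 5.48 × 10^-4 M.
Check: 0.17% ionized — well under 5%, approximation valid.
pH = −log(5.48 × 10^-4) = 3.26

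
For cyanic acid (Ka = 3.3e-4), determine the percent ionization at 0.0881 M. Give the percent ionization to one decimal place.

HOCN ⇌ OCN- + H+; let x = [H+] at equilibrium.
Solve x² + 0.00033x − 2.91e-05 = 0 → x = 5.23 × 10^-3 M
% ionization = x/C₀ × 100% = 5.23 × 10^-3/0.0881 × 100% = 5.9%

5.9%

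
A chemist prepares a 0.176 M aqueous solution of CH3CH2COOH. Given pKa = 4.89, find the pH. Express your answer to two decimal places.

CH3CH2COOH ⇌ CH3CH2COO- + H+
Ka = 10^(−4.89) = 1.29 × 10^-5
From the ICE table, Ka = [H+]²/(0.176 − [H+]) = 1.29 × 10^-5.
Since Ka ≪ C₀, [H+] ≈ √(Ka·C₀) = 1.51 × 10^-3 M.
Check: 0.86% ionized — well under 5%, approximation valid.
pH = −log(1.51 × 10^-3) = 2.82

pH = 2.82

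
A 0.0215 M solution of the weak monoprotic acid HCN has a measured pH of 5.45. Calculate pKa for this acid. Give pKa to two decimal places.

[H+] = 10^(-5.45) = 3.55 × 10^-6 M
At equilibrium [HA] = 0.0215 − 3.55 × 10^-6 = 2.15 × 10^-2 M
Ka = [H+][A-]/[HA] = (3.55 × 10^-6)² / 2.15 × 10^-2 = 5.86 × 10^-10
pKa = -log(5.86 × 10^-10) = 9.23

pKa = 9.23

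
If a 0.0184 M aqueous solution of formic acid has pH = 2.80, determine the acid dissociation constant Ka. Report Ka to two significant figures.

Ka = 1.5 × 10^-4

[H+] = 10^(-2.80) = 1.58 × 10^-3 M
At equilibrium [HA] = 0.0184 − 1.58 × 10^-3 = 1.68 × 10^-2 M
Ka = [H+][A-]/[HA] = (1.58 × 10^-3)² / 1.68 × 10^-2 = 1.5 × 10^-4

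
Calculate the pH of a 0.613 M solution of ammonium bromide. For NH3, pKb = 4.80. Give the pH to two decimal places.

pH = 4.71

NH4+ is the conjugate acid of the weak base NH3.
Kb = 10^(−4.80) = 1.58 × 10^-5
Ka = Kw/Kb = 1.0×10^-14 / 1.58 × 10^-5 = 6.33 × 10^-10
From the ICE table, Ka = [H+]²/(0.613 − [H+]) = 6.33 × 10^-10.
Assume [H+] ≪ 0.613: [H+] ≈ √(6.33 × 10^-10 × 0.613) = 1.97 × 10^-5 M
Check: 0.0032% ionized — well under 5%, approximation valid.
pH = −log[H+] = −log(1.97 × 10^-5) = 4.71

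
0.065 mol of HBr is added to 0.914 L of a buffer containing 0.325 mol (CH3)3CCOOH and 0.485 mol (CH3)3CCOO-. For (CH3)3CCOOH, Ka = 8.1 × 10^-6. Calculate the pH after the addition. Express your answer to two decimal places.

pH = 5.12

After neutralization: n((CH3)3CCOOH) = 0.39 mol, n((CH3)3CCOO-) = 0.42 mol.
pKa = −log(8.1 × 10^-6) = 5.092
pH = pKa + log(n_(CH3)3CCOO-/n_(CH3)3CCOOH) = 5.092 + log(0.42/0.39) = 5.092 + (+0.032)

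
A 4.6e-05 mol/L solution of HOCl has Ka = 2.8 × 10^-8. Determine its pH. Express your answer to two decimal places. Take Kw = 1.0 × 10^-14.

pH = 5.95

HOCl ⇌ OCl- + H+
From the ICE table, Ka = [H+]²/(4.6e-05 − [H+]) = 2.8 × 10^-8.
Assume [H+] ≪ 4.6e-05: [H+] ≈ √(2.8 × 10^-8 × 4.6e-05) = 1.13 × 10^-6 M
Check: 2.5% ionized — well under 5%, approximation valid.
pH = −log[H+] = −log(1.13 × 10^-6) = 5.95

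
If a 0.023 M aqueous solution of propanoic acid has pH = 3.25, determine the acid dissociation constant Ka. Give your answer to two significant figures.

Ka = 1.4 × 10^-5

[H+] = 10^(-3.25) = 5.62 × 10^-4 M
At equilibrium [HA] = 0.023 − 5.62 × 10^-4 = 2.24 × 10^-2 M
Ka = [H+][A-]/[HA] = (5.62 × 10^-4)² / 2.24 × 10^-2 = 1.4 × 10^-5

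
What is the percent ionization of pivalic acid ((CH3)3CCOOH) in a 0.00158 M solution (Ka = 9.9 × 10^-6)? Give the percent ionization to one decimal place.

(CH3)3CCOOH ⇌ (CH3)3CCOO- + H+; let x = [H+] at equilibrium.
Solve x² + 9.9e-06x − 1.56e-08 = 0 → x = 1.20 × 10^-4 M
% ionization = x/C₀ × 100% = 1.20 × 10^-4/0.00158 × 100% = 7.6%

7.6%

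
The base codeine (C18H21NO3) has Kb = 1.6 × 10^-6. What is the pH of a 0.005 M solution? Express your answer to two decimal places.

pH = 9.95

C18H21NO3 + H2O ⇌ C18H22NO3+ + OH-
Let x = [OH-] at equilibrium. Kb = x²/(0.005 − x).
Assume x ≪ 0.005: x ≈ √(1.6 × 10^-6 × 0.005) = 8.94 × 10^-5 M
Check: 1.8% ionized — well under 5%, approximation valid.
pOH = −log(8.94 × 10^-5) = 4.05; pH = 14.00 − 4.05 = 9.95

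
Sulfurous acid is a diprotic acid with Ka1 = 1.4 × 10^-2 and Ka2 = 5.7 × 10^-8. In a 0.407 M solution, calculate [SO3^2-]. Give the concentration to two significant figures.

First ionization gives [H+] ≈ [HSO3-] = 6.88 × 10^-2 M.
Second step: Ka2 = [H+][SO3^2-]/[HSO3-] ≈ [SO3^2-] (since [H+] ≈ [HSO3-]).
So [SO3^2-] ≈ Ka2.

5.7 × 10^-8 M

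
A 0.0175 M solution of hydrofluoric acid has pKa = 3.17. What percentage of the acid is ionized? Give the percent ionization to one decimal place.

HF ⇌ F- + H+; let x = [H+] at equilibrium.
Ka = 10^(−3.17) = 6.76 × 10^-4
Solve x² + 0.000676x − 1.18e-05 = 0 → x = 3.12 × 10^-3 M
Fraction ionized = 3.12 × 10^-3 / 0.0175 = 0.1783 → 17.8%

17.8%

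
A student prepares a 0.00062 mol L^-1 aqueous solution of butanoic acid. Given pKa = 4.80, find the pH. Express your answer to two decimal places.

pH = 4.04

CH3(CH2)2COOH ⇌ CH3(CH2)2COO- + H+
Ka = 10^(−4.80) = 1.58 × 10^-5
Ka = x²/(0.00062 − x) = 1.58 × 10^-5
The 5% rule fails; solving x² + Ka·x − Ka·C₀ = 0 exactly:
x = [−1.58e-05 + √(1.58e-05² + 3.92e-08)]/2 = 9.14 × 10^-5 M
pH = −log(9.14 × 10^-5) = 4.04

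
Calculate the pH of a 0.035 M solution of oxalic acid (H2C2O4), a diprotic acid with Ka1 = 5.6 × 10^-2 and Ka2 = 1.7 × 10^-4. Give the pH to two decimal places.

pH = 1.61

Ka1 ≫ Ka2, so treat the first dissociation as the only significant source of H+.
Ka1 = x²/(0.035 − x) = 5.6 × 10^-2
Solving the quadratic: x = (−Ka1 + √(Ka1² + 4·Ka1·C₀))/2 = 2.44 × 10^-2 M
pH = −log(2.44 × 10^-2) = 1.61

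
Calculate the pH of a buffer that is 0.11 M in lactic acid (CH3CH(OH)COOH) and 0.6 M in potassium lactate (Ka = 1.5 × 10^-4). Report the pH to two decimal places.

pH = 4.56

pKa = −log(1.5 × 10^-4) = 3.824
Henderson–Hasselbalch: pH = pKa + log([CH3CH(OH)COO-]/[CH3CH(OH)COOH]) = 3.824 + log(0.6/0.11)
pH = 3.824 + (+0.737) = 4.56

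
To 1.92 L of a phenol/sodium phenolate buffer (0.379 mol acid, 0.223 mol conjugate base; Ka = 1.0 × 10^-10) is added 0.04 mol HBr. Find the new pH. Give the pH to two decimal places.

After neutralization: n(C6H5OH) = 0.419 mol, n(C6H5O-) = 0.183 mol.
pKa = −log(1.0 × 10^-10) = 10.000
pH = pKa + log([A⁻]/[HA]) = 10.000 + log(0.183/0.419) = 10.000 -0.360

pH = 9.64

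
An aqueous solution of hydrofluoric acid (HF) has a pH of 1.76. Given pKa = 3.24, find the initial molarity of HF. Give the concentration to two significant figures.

C₀ = 5.4 × 10^-1 M

[H+] = 10^(-1.76) = 1.74 × 10^-2 M = x
Ka = 10^(−3.24) = 5.75 × 10^-4
Ka = x²/(C₀ − x) ⇒ C₀ = x + x²/Ka
C₀ = 1.74 × 10^-2 + (1.74 × 10^-2)²/(5.75 × 10^-4) = 5.44 × 10^-1 M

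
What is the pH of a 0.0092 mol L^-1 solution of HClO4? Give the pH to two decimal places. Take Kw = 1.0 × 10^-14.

HClO4 is a strong acid and dissociates completely, so [H+] = 0.0092 M.
pH = -log(0.0092) = 2.04

pH = 2.04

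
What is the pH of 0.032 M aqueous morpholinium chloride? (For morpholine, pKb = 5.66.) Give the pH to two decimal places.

C4H8ONH2+ is the conjugate acid of the weak base C4H8ONH.
Kb = 10^(−5.66) = 2.19 × 10^-6
Ka = Kw/Kb = 1.0×10^-14 / 2.19 × 10^-6 = 4.57 × 10^-9
Ka = [H+]²/(0.032 − [H+]) = 4.57 × 10^-9
Since Ka ≪ C₀, [H+] ≈ √(Ka·C₀) = 1.21 × 10^-5 M.
([H+]/C₀ = 0.038% < 5%, so the approximation holds.)
pH = −log(1.21 × 10^-5) = 4.92

pH = 4.92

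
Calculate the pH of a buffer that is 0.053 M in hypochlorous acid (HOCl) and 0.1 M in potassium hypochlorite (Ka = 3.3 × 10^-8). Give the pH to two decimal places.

pH = 7.76

pKa = −log(3.3 × 10^-8) = 7.481
pH = pKa + log([A⁻]/[HA]) = 7.481 + log(0.1/0.053)
pH = 7.481 + (+0.276) = 7.76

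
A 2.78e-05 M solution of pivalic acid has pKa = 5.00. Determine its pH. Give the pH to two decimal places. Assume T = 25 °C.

pH = 4.91

(CH3)3CCOOH ⇌ (CH3)3CCOO- + H+
Ka = 10^(−5.00) = 1.00 × 10^-5
From the ICE table, Ka = [H+]²/(2.78e-05 − [H+]) = 1.00 × 10^-5.
Here C₀/Ka ≈ 2.78, so the small-[H+] approximation fails. Use the quadratic:
[H+] = [−1e-05 + √(1e-05² + 1.11e-09)]/2 = 1.24 × 10^-5 M
pH = −log(1.24 × 10^-5) = 4.91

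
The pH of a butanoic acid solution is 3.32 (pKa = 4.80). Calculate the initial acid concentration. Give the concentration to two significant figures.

[H+] = 10^(-3.32) = 4.79 × 10^-4 M = x
Ka = 10^(−4.80) = 1.58 × 10^-5
Ka = x²/(C₀ − x) ⇒ C₀ = x + x²/Ka
C₀ = 4.79 × 10^-4 + (4.79 × 10^-4)²/(1.58 × 10^-5) = 1.50 × 10^-2 M

C₀ = 1.5 × 10^-2 M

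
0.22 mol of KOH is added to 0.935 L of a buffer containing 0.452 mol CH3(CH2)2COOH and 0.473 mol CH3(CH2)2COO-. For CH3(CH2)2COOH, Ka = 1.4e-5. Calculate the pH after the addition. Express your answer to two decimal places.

OH- converts CH3(CH2)2COOH to CH3(CH2)2COO-: CH3(CH2)2COOH → 0.232 mol, CH3(CH2)2COO- → 0.693 mol.
pKa = −log(1.4 × 10^-5) = 4.854
pH = pKa + log([A⁻]/[HA]) = 4.854 + log(0.693/0.232) = 4.854 +0.475

pH = 5.33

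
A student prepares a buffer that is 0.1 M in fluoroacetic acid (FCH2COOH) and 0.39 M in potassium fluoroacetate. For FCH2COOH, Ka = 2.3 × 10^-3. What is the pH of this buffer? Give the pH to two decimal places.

pH = 3.23

pKa = −log(2.3 × 10^-3) = 2.638
pH = pKa + log([A⁻]/[HA]) = 2.638 + log(0.39/0.1)
pH = 2.638 + (+0.591) = 3.23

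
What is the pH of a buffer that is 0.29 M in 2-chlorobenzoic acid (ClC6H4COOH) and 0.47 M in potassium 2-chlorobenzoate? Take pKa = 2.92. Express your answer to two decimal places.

pH = 3.13

Using pH = pKa + log([base]/[acid]) with [base]/[acid] = 0.47/0.29:
pH = 2.92 + (+0.210) = 3.13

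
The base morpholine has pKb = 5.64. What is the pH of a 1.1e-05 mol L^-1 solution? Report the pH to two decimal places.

pH = 8.60

C4H8ONH + H2O ⇌ C4H8ONH2+ + OH-
Kb = 10^(−5.64) = 2.29 × 10^-6
From the ICE table, Kb = [OH-]²/(1.1e-05 − [OH-]) = 2.29 × 10^-6.
The 5% rule fails; solving [OH-]² + Kb·[OH-] − Kb·C₀ = 0 exactly:
[OH-] = (−Kb + √(Kb² + 4·Kb·C₀))/2 = 4.00 × 10^-6 M
pOH = −log(4.00 × 10^-6) = 5.40; pH = 14.00 − 5.40 = 8.60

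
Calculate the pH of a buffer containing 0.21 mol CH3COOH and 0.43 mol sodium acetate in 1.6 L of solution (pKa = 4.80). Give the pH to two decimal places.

pH = 5.11

Using pH = pKa + log([base]/[acid]) with [base]/[acid] = 0.43/0.21:
pH = 4.80 + (+0.311) = 5.11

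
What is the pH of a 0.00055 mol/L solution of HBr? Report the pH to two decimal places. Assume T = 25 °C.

HBr is a strong acid and dissociates completely, so [H+] = 0.00055 M.
pH = -log(0.00055) = 3.26

pH = 3.26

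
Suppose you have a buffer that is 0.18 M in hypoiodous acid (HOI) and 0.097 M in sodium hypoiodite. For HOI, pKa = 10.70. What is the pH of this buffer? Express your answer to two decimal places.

Using pH = pKa + log([base]/[acid]) with [base]/[acid] = 0.097/0.18:
pH = 10.70 + (-0.269) = 10.43

pH = 10.43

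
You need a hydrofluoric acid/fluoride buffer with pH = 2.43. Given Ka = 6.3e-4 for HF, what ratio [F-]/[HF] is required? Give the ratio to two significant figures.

pKa = -log(6.3 × 10^-4) = 3.201
pH = pKa + log(r) ⇒ log(r) = 2.43 − 3.201 = -0.771
r = [F-]/[HF] = 10^(-0.771) = 0.169

ratio = 0.17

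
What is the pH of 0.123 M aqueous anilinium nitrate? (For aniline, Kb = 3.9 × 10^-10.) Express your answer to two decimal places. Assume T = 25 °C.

C6H5NH3+ is the conjugate acid of the weak base C6H5NH2.
Ka = Kw/Kb = 1.0×10^-14 / 3.9 × 10^-10 = 2.56 × 10^-5
Let x = [H+] at equilibrium. Ka = x²/(0.123 − x).
Assume x ≪ 0.123: x ≈ √(2.56 × 10^-5 × 0.123) = 1.77 × 10^-3 M
Check: 1.4% ionized — well under 5%, approximation valid.
pH = −log[H+] = −log(1.77 × 10^-3) = 2.75

pH = 2.75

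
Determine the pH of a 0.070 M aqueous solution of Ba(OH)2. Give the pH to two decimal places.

Ba(OH)2 is a strong base (each formula unit releases 2 OH-); [OH-] = 0.14 M.
pOH = -log(0.14) = 0.85
pH = 14.00 - 0.85 = 13.15

pH = 13.15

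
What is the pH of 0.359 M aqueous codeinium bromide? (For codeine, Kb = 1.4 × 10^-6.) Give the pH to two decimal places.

pH = 4.30

C18H22NO3+ is the conjugate acid of the weak base C18H21NO3.
Ka = Kw/Kb = 1.0×10^-14 / 1.4 × 10^-6 = 7.14 × 10^-9
From the ICE table, Ka = x²/(0.359 − x) = 7.14 × 10^-9.
Neglecting x in the denominator: x = √(7.14 × 10^-9 × 0.359) = 5.06 × 10^-5 M
(x/C₀ = 0.014% < 5%, so the approximation holds.)
pH = −log(5.06 × 10^-5) = 4.30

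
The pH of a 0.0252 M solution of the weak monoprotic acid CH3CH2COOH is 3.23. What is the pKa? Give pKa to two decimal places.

pKa = 4.85

[H+] = 10^(-3.23) = 5.89 × 10^-4 M
At equilibrium [HA] = 0.0252 − 5.89 × 10^-4 = 2.46 × 10^-2 M
Ka = [H+][A-]/[HA] = (5.89 × 10^-4)² / 2.46 × 10^-2 = 1.41 × 10^-5
pKa = -log(1.41 × 10^-5) = 4.85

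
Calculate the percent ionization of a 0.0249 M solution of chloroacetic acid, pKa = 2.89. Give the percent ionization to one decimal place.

ClCH2COOH ⇌ ClCH2COO- + H+; let x = [H+] at equilibrium.
Ka = 10^(−2.89) = 1.29 × 10^-3
Solve x² + 0.00129x − 3.21e-05 = 0 → x = 5.06 × 10^-3 M
Fraction ionized = 5.06 × 10^-3 / 0.0249 = 0.2032 → 20.3%

20.3%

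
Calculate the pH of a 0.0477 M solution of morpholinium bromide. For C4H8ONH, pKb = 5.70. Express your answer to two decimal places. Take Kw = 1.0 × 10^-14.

C4H8ONH2+ is the conjugate acid of the weak base C4H8ONH.
Kb = 10^(−5.70) = 2.00 × 10^-6
Ka = Kw/Kb = 1.0×10^-14 / 2.00 × 10^-6 = 5.00 × 10^-9
Ka = [H+]²/(0.0477 − [H+]) = 5.00 × 10^-9
Neglecting [H+] in the denominator: [H+] = √(5.00 × 10^-9 × 0.0477) = 1.54 × 10^-5 M
([H+]/C₀ = 0.032% < 5%, so the approximation holds.)
pH = −log[H+] = −log(1.54 × 10^-5) = 4.81

pH = 4.81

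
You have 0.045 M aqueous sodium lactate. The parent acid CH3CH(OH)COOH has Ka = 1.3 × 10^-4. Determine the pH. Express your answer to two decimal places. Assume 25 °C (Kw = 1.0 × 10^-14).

pH = 8.27

CH3CH(OH)COO- is the conjugate base of the weak acid CH3CH(OH)COOH.
Kb = Kw/Ka = 1.0×10^-14 / 1.3 × 10^-4 = 7.69 × 10^-11
Kb = [OH-]²/(0.045 − [OH-]) = 7.69 × 10^-11
Neglecting [OH-] in the denominator: [OH-] = √(7.69 × 10^-11 × 0.045) = 1.86 × 10^-6 M
pOH = 5.73, so pH = 14.00 − pOH = 8.27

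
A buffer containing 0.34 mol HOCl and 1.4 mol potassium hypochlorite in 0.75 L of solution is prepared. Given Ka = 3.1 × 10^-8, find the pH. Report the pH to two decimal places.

pH = 8.12

pKa = −log(3.1 × 10^-8) = 7.509
pH = pKa + log([A⁻]/[HA]) = 7.509 + log(1.4/0.34)
pH = 7.509 + (+0.615) = 8.12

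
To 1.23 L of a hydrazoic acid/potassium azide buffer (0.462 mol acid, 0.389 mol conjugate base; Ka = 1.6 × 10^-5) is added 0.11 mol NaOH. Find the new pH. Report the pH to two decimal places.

After neutralization: n(HN3) = 0.352 mol, n(N3-) = 0.499 mol.
pKa = −log(1.6 × 10^-5) = 4.796
Henderson–Hasselbalch with mole ratio 0.499/0.352: pH = 4.796 + (+0.152)

pH = 4.95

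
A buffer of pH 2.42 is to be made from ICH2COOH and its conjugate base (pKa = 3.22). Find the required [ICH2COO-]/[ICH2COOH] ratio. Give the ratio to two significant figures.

pH = pKa + log(r) ⇒ log(r) = 2.42 − 3.22 = -0.80
r = [ICH2COO-]/[ICH2COOH] = 10^(-0.80) = 0.158

ratio = 0.16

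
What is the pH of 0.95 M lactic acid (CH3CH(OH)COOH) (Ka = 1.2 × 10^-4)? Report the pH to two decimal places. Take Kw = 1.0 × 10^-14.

CH3CH(OH)COOH ⇌ CH3CH(OH)COO- + H+
Ka = [H+]²/(0.95 − [H+]) = 1.2 × 10^-4
Neglecting [H+] in the denominator: [H+] = √(1.2 × 10^-4 × 0.95) = 1.07 × 10^-2 M
([H+]/C₀ = 1.1% < 5%, so the approximation holds.)
pH = −log[H+] = −log(1.07 × 10^-2) = 1.97

pH = 1.97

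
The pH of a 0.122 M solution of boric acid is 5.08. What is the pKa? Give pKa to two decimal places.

pKa = 9.25

[H+] = 10^(-5.08) = 8.32 × 10^-6 M
At equilibrium [HA] = 0.122 − 8.32 × 10^-6 = 1.22 × 10^-1 M
Ka = [H+][A-]/[HA] = (8.32 × 10^-6)² / 1.22 × 10^-1 = 5.67 × 10^-10
pKa = -log(5.67 × 10^-10) = 9.25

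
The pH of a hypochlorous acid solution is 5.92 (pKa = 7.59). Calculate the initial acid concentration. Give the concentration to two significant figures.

C₀ = 5.7 × 10^-5 M

[H+] = 10^(-5.92) = 1.20 × 10^-6 M = x
Ka = 10^(−7.59) = 2.57 × 10^-8
Ka = x²/(C₀ − x) ⇒ C₀ = x + x²/Ka
C₀ = 1.20 × 10^-6 + (1.20 × 10^-6)²/(2.57 × 10^-8) = 5.72 × 10^-5 M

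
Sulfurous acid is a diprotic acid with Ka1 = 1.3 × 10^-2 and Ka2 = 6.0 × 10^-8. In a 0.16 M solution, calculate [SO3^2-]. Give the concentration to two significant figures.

6.0 × 10^-8 M

First ionization gives [H+] ≈ [HSO3-] = 3.96 × 10^-2 M.
Second step: Ka2 = [H+][SO3^2-]/[HSO3-] ≈ [SO3^2-] (since [H+] ≈ [HSO3-]).
So [SO3^2-] ≈ Ka2.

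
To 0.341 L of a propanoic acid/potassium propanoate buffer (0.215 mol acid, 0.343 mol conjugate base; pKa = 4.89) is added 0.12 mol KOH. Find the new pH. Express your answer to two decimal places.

pH = 5.58

OH- converts CH3CH2COOH to CH3CH2COO-: CH3CH2COOH → 0.095 mol, CH3CH2COO- → 0.463 mol.
pH = pKa + log(n_CH3CH2COO-/n_CH3CH2COOH) = 4.89 + log(0.463/0.095) = 4.89 + (+0.688)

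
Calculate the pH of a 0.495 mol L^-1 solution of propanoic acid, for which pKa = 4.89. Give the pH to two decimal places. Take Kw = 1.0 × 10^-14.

pH = 2.60

CH3CH2COOH ⇌ CH3CH2COO- + H+
Ka = 10^(−4.89) = 1.29 × 10^-5
Ka = [H+]²/(0.495 − [H+]) = 1.29 × 10^-5
Neglecting [H+] in the denominator: [H+] = √(1.29 × 10^-5 × 0.495) = 2.53 × 10^-3 M
pH = −log[H+] = −log(2.53 × 10^-3) = 2.60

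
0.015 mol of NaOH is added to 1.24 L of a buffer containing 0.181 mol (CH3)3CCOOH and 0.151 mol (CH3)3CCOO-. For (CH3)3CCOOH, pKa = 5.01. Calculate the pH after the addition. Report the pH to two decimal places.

pH = 5.01

OH- converts (CH3)3CCOOH to (CH3)3CCOO-: (CH3)3CCOOH → 0.166 mol, (CH3)3CCOO- → 0.166 mol.
Henderson–Hasselbalch with mole ratio 0.166/0.166: pH = 5.01 + (+0.000)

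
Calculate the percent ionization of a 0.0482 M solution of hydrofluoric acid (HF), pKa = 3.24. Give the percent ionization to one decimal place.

10.3%

HF ⇌ F- + H+; let x = [H+] at equilibrium.
Ka = 10^(−3.24) = 5.75 × 10^-4
Solve x² + 0.000575x − 2.77e-05 = 0 → x = 4.98 × 10^-3 M
% ionization = x/C₀ × 100% = 4.98 × 10^-3/0.0482 × 100% = 10.3%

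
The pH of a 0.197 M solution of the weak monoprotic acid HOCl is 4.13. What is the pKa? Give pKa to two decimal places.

[H+] = 10^(-4.13) = 7.41 × 10^-5 M
At equilibrium [HA] = 0.197 − 7.41 × 10^-5 = 1.97 × 10^-1 M
Ka = [H+][A-]/[HA] = (7.41 × 10^-5)² / 1.97 × 10^-1 = 2.79 × 10^-8
pKa = -log(2.79 × 10^-8) = 7.55

pKa = 7.55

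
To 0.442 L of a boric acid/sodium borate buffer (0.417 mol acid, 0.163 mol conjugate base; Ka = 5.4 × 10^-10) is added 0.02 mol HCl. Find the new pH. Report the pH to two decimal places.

After neutralization: n(B(OH)3) = 0.437 mol, n(B(OH)4-) = 0.143 mol.
pKa = −log(5.4 × 10^-10) = 9.268
pH = pKa + log(n_B(OH)4-/n_B(OH)3) = 9.268 + log(0.143/0.437) = 9.268 + (-0.485)

pH = 8.78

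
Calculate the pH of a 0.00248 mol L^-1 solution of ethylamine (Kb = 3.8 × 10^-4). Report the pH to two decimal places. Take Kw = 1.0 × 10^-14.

pH = 10.90

C2H5NH2 + H2O ⇌ C2H5NH3+ + OH-
Kb = [OH-]²/(0.00248 − [OH-]) = 3.8 × 10^-4
Here C₀/Kb ≈ 6.53, so the small-[OH-] approximation fails. Use the quadratic:
[OH-] = (−Kb + √(Kb² + 4·Kb·C₀))/2 = 7.99 × 10^-4 M
pOH = 3.10, so pH = 14.00 − pOH = 10.90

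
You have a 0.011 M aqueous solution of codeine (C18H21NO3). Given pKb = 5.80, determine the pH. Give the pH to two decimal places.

C18H21NO3 + H2O ⇌ C18H22NO3+ + OH-
Kb = 10^(−5.80) = 1.58 × 10^-6
From the ICE table, Kb = [OH-]²/(0.011 − [OH-]) = 1.58 × 10^-6.
Since Kb ≪ C₀, [OH-] ≈ √(Kb·C₀) = 1.32 × 10^-4 M.
pOH = −log(1.32 × 10^-4) = 3.88; pH = 14.00 − 3.88 = 10.12

pH = 10.12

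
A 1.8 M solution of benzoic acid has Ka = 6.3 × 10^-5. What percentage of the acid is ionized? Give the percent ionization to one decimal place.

C6H5COOH ⇌ C6H5COO- + H+; let x = [H+] at equilibrium.
x ≈ √(Ka·C₀) = √(6.3 × 10^-5 × 1.8) = 1.06 × 10^-2 M
% ionization = x/C₀ × 100% = 1.06 × 10^-2/1.8 × 100% = 0.6%

0.6%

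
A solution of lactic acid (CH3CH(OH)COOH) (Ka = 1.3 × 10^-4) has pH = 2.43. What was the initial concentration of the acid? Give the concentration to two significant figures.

[H+] = 10^(-2.43) = 3.72 × 10^-3 M = x
Ka = x²/(C₀ − x) ⇒ C₀ = x + x²/Ka
C₀ = 3.72 × 10^-3 + (3.72 × 10^-3)²/(1.3 × 10^-4) = 1.10 × 10^-1 M

C₀ = 1.1 × 10^-1 M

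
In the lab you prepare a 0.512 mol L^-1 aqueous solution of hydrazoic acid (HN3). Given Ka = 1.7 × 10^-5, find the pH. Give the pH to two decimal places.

HN3 ⇌ N3- + H+
Ka = [H+]²/(0.512 − [H+]) = 1.7 × 10^-5
Since Ka ≪ C₀, [H+] ≈ √(Ka·C₀) = 2.95 × 10^-3 M.
pH = −log(2.95 × 10^-3) = 2.53

pH = 2.53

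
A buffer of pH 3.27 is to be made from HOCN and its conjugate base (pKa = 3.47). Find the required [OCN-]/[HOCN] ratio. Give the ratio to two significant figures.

pH = pKa + log(r) ⇒ log(r) = 3.27 − 3.47 = -0.20
r = [OCN-]/[HOCN] = 10^(-0.20) = 0.631

ratio = 0.63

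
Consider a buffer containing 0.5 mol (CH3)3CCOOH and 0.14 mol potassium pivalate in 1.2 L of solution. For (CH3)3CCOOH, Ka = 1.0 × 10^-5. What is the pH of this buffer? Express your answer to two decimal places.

pH = 4.45

pKa = −log(1.0 × 10^-5) = 5.000
Using pH = pKa + log([base]/[acid]) with [base]/[acid] = 0.14/0.5:
pH = 5.000 + (-0.553) = 4.45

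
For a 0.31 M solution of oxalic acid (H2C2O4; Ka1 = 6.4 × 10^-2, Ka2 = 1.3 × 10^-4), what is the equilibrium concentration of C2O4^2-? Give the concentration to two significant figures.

First ionization gives [H+] ≈ [HC2O4-] = 1.12 × 10^-1 M.
Second step: Ka2 = [H+][C2O4^2-]/[HC2O4-] ≈ [C2O4^2-] (since [H+] ≈ [HC2O4-]).
So [C2O4^2-] ≈ Ka2.

1.3 × 10^-4 M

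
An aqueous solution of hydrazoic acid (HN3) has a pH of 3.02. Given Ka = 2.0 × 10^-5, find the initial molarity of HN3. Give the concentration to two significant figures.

C₀ = 4.7 × 10^-2 M

[H+] = 10^(-3.02) = 9.55 × 10^-4 M = x
Ka = x²/(C₀ − x) ⇒ C₀ = x + x²/Ka
C₀ = 9.55 × 10^-4 + (9.55 × 10^-4)²/(2.0 × 10^-5) = 4.66 × 10^-2 M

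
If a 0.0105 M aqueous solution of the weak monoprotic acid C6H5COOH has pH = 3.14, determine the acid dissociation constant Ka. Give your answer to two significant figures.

[H+] = 10^(-3.14) = 7.24 × 10^-4 M
At equilibrium [HA] = 0.0105 − 7.24 × 10^-4 = 9.78 × 10^-3 M
Ka = [H+][A-]/[HA] = (7.24 × 10^-4)² / 9.78 × 10^-3 = 5.4 × 10^-5

Ka = 5.4 × 10^-5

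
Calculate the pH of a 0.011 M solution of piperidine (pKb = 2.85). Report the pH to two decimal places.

pH = 11.52

C5H10NH + H2O ⇌ C5H10NH2+ + OH-
Kb = 10^(−2.85) = 1.41 × 10^-3
Kb = [OH-]²/(0.011 − [OH-]) = 1.41 × 10^-3
[OH-] is not negligible relative to C₀; solve [OH-]² + 0.00141·[OH-] − 1.55e-05 = 0.
[OH-] = [−0.00141 + √(0.00141² + 6.2e-05)]/2 = 3.30 × 10^-3 M
pOH = −log(3.30 × 10^-3) = 2.48; pH = 14.00 − 2.48 = 11.52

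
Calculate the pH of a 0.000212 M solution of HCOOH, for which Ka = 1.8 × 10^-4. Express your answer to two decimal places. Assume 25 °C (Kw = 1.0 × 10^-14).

HCOOH ⇌ HCOO- + H+
From the ICE table, Ka = [H+]²/(0.000212 − [H+]) = 1.8 × 10^-4.
The 5% rule fails; solving [H+]² + Ka·[H+] − Ka·C₀ = 0 exactly:
[H+] = (−Ka + √(Ka² + 4·Ka·C₀))/2 = 1.25 × 10^-4 M
pH = −log(1.25 × 10^-4) = 3.90

pH = 3.90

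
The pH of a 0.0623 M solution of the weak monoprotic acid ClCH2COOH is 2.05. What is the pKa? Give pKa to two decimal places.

pKa = 2.83

[H+] = 10^(-2.05) = 8.91 × 10^-3 M
At equilibrium [HA] = 0.0623 − 8.91 × 10^-3 = 5.34 × 10^-2 M
Ka = [H+][A-]/[HA] = (8.91 × 10^-3)² / 5.34 × 10^-2 = 1.49 × 10^-3
pKa = -log(1.49 × 10^-3) = 2.83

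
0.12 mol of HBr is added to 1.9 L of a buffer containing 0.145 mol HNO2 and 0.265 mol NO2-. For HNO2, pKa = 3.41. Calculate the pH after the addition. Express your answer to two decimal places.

After neutralization: n(HNO2) = 0.265 mol, n(NO2-) = 0.145 mol.
Henderson–Hasselbalch with mole ratio 0.145/0.265: pH = 3.41 + (-0.262)

pH = 3.15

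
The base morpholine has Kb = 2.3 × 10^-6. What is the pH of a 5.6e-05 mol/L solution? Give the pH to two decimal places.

pH = 9.01

C4H8ONH + H2O ⇌ C4H8ONH2+ + OH-
Kb = x²/(5.6e-05 − x) = 2.3 × 10^-6
Here C₀/Kb ≈ 24.3, so the small-x approximation fails. Use the quadratic:
x = [−2.3e-06 + √(2.3e-06² + 5.15e-10)]/2 = 1.03 × 10^-5 M
pOH = −log(1.03 × 10^-5) = 4.99; pH = 14.00 − 4.99 = 9.01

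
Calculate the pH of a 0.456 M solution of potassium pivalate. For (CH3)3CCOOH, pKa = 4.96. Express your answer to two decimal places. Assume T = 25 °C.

(CH3)3CCOO- is the conjugate base of the weak acid (CH3)3CCOOH.
Ka = 10^(−4.96) = 1.10 × 10^-5
Kb = Kw/Ka = 1.0×10^-14 / 1.10 × 10^-5 = 9.09 × 10^-10
From the ICE table, Kb = [OH-]²/(0.456 − [OH-]) = 9.09 × 10^-10.
Neglecting [OH-] in the denominator: [OH-] = √(9.09 × 10^-10 × 0.456) = 2.04 × 10^-5 M
Check: 0.0045% ionized — well under 5%, approximation valid.
pOH = −log(2.04 × 10^-5) = 4.69; pH = 14.00 − 4.69 = 9.31

pH = 9.31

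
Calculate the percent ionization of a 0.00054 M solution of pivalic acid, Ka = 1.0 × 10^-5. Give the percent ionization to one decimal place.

12.7%

(CH3)3CCOOH ⇌ (CH3)3CCOO- + H+; let x = [H+] at equilibrium.
Ka = x²/(C₀ − x); solving the quadratic gives x = 6.87 × 10^-5 M.
Fraction ionized = 6.87 × 10^-5 / 0.00054 = 0.1272 → 12.7%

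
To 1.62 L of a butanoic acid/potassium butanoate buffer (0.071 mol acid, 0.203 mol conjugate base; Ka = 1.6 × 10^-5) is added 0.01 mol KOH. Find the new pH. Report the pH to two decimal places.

pH = 5.34

OH- converts CH3(CH2)2COOH to CH3(CH2)2COO-: CH3(CH2)2COOH → 0.061 mol, CH3(CH2)2COO- → 0.213 mol.
pKa = −log(1.6 × 10^-5) = 4.796
pH = pKa + log(n_CH3(CH2)2COO-/n_CH3(CH2)2COOH) = 4.796 + log(0.213/0.061) = 4.796 + (+0.543)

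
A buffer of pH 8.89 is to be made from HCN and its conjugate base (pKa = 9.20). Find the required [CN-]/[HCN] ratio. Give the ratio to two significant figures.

pH = pKa + log(r) ⇒ log(r) = 8.89 − 9.20 = -0.31
r = [CN-]/[HCN] = 10^(-0.31) = 0.49

ratio = 0.49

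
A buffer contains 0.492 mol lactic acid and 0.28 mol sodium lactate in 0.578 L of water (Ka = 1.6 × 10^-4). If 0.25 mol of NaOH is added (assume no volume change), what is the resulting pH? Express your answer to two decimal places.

pH = 4.14

After neutralization: n(CH3CH(OH)COOH) = 0.242 mol, n(CH3CH(OH)COO-) = 0.53 mol.
pKa = −log(1.6 × 10^-4) = 3.796
Henderson–Hasselbalch with mole ratio 0.53/0.242: pH = 3.796 + (+0.340)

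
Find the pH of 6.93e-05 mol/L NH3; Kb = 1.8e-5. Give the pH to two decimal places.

NH3 + H2O ⇌ NH4+ + OH-
Kb = x²/(6.93e-05 − x) = 1.8 × 10^-5
x is not negligible relative to C₀; solve x² + 1.8e-05·x − 1.25e-09 = 0.
x = (−Kb + √(Kb² + 4·Kb·C₀))/2 = 2.74 × 10^-5 M
pOH = −log(2.74 × 10^-5) = 4.56; pH = 14.00 − 4.56 = 9.44

pH = 9.44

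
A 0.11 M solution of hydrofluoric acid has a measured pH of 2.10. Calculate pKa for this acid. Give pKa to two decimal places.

pKa = 3.21

[H+] = 10^(-2.10) = 7.94 × 10^-3 M
At equilibrium [HA] = 0.11 − 7.94 × 10^-3 = 1.02 × 10^-1 M
Ka = [H+][A-]/[HA] = (7.94 × 10^-3)² / 1.02 × 10^-1 = 6.18 × 10^-4
pKa = -log(6.18 × 10^-4) = 3.21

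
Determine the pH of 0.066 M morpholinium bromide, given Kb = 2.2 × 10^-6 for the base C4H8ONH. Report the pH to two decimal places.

C4H8ONH2+ is the conjugate acid of the weak base C4H8ONH.
Ka = Kw/Kb = 1.0×10^-14 / 2.2 × 10^-6 = 4.55 × 10^-9
Let x = [H+] at equilibrium. Ka = x²/(0.066 − x).
Assume x ≪ 0.066: x ≈ √(4.55 × 10^-9 × 0.066) = 1.73 × 10^-5 M
Check: 0.026% ionized — well under 5%, approximation valid.
pH = −log(1.73 × 10^-5) = 4.76

pH = 4.76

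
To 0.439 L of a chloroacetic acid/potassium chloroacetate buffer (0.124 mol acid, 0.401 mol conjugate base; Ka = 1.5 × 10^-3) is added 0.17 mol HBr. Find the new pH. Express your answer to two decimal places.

pH = 2.72

Added H+ converts ClCH2COO- to ClCH2COOH: ClCH2COOH → 0.294 mol, ClCH2COO- → 0.231 mol.
pKa = −log(1.5 × 10^-3) = 2.824
Henderson–Hasselbalch with mole ratio 0.231/0.294: pH = 2.824 + (-0.105)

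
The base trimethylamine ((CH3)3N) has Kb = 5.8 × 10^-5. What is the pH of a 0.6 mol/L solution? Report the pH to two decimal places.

pH = 11.77

(CH3)3N + H2O ⇌ (CH3)3NH+ + OH-
Kb = x²/(0.6 − x) = 5.8 × 10^-5
Since Kb ≪ C₀, x ≈ √(Kb·C₀) = 5.90 × 10^-3 M.
Check: 0.98% ionized — well under 5%, approximation valid.
pOH = 2.23, so pH = 14.00 − pOH = 11.77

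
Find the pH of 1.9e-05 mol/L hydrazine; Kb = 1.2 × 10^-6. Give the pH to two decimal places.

pH = 8.62

N2H4 + H2O ⇌ N2H5+ + OH-
Kb = x²/(1.9e-05 − x) = 1.2 × 10^-6
x is not negligible relative to C₀; solve x² + 1.2e-06·x − 2.28e-11 = 0.
x = [−1.2e-06 + √(1.2e-06² + 9.12e-11)]/2 = 4.21 × 10^-6 M
pOH = 5.38, so pH = 14.00 − pOH = 8.62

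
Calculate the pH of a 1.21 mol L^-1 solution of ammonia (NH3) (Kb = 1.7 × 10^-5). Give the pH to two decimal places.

NH3 + H2O ⇌ NH4+ + OH-
Kb = [OH-]²/(1.21 − [OH-]) = 1.7 × 10^-5
Neglecting [OH-] in the denominator: [OH-] = √(1.7 × 10^-5 × 1.21) = 4.54 × 10^-3 M
([OH-]/C₀ = 0.37% < 5%, so the approximation holds.)
pOH = −log(4.54 × 10^-3) = 2.34; pH = 14.00 − 2.34 = 11.66

pH = 11.66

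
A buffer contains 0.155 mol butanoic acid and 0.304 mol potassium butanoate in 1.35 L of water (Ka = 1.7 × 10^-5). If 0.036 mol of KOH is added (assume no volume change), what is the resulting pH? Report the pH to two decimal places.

pH = 5.23

After neutralization: n(CH3(CH2)2COOH) = 0.119 mol, n(CH3(CH2)2COO-) = 0.34 mol.
pKa = −log(1.7 × 10^-5) = 4.770
pH = pKa + log([A⁻]/[HA]) = 4.770 + log(0.34/0.119) = 4.770 +0.456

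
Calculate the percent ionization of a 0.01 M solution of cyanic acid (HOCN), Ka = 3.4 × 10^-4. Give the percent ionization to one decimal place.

HOCN ⇌ OCN- + H+; let x = [H+] at equilibrium.
Solve x² + 0.00034x − 3.4e-06 = 0 → x = 1.68 × 10^-3 M
Fraction ionized = 1.68 × 10^-3 / 0.01 = 0.1680 → 16.8%

16.8%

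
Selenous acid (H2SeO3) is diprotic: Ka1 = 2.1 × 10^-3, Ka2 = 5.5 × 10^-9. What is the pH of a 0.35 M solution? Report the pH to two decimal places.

pH = 1.58

Since Ka1 ≫ Ka2, the first ionization dominates [H+].
Ka1 = x²/(0.35 − x) = 2.1 × 10^-3
Solving the quadratic: x = (−Ka1 + √(Ka1² + 4·Ka1·C₀))/2 = 2.61 × 10^-2 M
pH = −log(2.61 × 10^-2) = 1.58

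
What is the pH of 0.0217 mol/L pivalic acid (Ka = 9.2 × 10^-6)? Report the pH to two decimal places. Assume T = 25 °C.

(CH3)3CCOOH ⇌ (CH3)3CCOO- + H+
Ka = [H+]²/(0.0217 − [H+]) = 9.2 × 10^-6
Assume [H+] ≪ 0.0217: [H+] ≈ √(9.2 × 10^-6 × 0.0217) = 4.47 × 10^-4 M
pH = −log(4.47 × 10^-4) = 3.35

pH = 3.35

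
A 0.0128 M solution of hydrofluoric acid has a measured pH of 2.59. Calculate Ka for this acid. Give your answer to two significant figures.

Ka = 6.5 × 10^-4

[H+] = 10^(-2.59) = 2.57 × 10^-3 M
At equilibrium [HA] = 0.0128 − 2.57 × 10^-3 = 1.02 × 10^-2 M
Ka = [H+][A-]/[HA] = (2.57 × 10^-3)² / 1.02 × 10^-2 = 6.5 × 10^-4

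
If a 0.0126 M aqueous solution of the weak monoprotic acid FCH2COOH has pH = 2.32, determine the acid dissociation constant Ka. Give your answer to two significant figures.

[H+] = 10^(-2.32) = 4.79 × 10^-3 M
At equilibrium [HA] = 0.0126 − 4.79 × 10^-3 = 7.81 × 10^-3 M
Ka = [H+][A-]/[HA] = (4.79 × 10^-3)² / 7.81 × 10^-3 = 2.9 × 10^-3

Ka = 2.9 × 10^-3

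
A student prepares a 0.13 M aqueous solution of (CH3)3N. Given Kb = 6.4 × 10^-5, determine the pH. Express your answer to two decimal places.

(CH3)3N + H2O ⇌ (CH3)3NH+ + OH-
From the ICE table, Kb = [OH-]²/(0.13 − [OH-]) = 6.4 × 10^-5.
Since Kb ≪ C₀, [OH-] ≈ √(Kb·C₀) = 2.88 × 10^-3 M.
Check: 2.2% ionized — well under 5%, approximation valid.
pOH = −log(2.88 × 10^-3) = 2.54; pH = 14.00 − 2.54 = 11.46

pH = 11.46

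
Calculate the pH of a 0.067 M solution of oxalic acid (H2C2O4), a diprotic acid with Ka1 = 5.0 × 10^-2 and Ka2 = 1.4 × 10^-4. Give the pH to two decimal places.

pH = 1.42

Since Ka1 ≫ Ka2, the first ionization dominates [H+].
Ka1 = x²/(0.067 − x) = 5.0 × 10^-2
Solving the quadratic: x = (−Ka1 + √(Ka1² + 4·Ka1·C₀))/2 = 3.80 × 10^-2 M
pH = −log(3.80 × 10^-2) = 1.42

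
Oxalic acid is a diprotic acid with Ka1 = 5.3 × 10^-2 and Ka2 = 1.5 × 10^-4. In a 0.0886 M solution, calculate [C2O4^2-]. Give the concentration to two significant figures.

1.5 × 10^-4 M

First ionization gives [H+] ≈ [HC2O4-] = 4.70 × 10^-2 M.
Second step: Ka2 = [H+][C2O4^2-]/[HC2O4-] ≈ [C2O4^2-] (since [H+] ≈ [HC2O4-]).
So [C2O4^2-] ≈ Ka2.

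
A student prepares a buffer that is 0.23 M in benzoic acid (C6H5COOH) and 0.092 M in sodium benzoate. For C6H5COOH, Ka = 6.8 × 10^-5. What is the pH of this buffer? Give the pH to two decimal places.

pH = 3.77

pKa = −log(6.8 × 10^-5) = 4.167
Henderson–Hasselbalch: pH = pKa + log([C6H5COO-]/[C6H5COOH]) = 4.167 + log(0.092/0.23)
pH = 4.167 + (-0.398) = 3.77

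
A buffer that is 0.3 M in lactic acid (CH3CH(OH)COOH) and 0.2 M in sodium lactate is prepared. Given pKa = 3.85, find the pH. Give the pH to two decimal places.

pH = 3.67

pH = pKa + log([A⁻]/[HA]) = 3.85 + log(0.2/0.3)
pH = 3.85 + (-0.176) = 3.67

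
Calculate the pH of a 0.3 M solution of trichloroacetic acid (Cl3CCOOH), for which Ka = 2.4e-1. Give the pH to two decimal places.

pH = 0.76

Cl3CCOOH ⇌ Cl3CCOO- + H+
From the ICE table, Ka = [H+]²/(0.3 − [H+]) = 2.4 × 10^-1.
The 5% rule fails; solving [H+]² + Ka·[H+] − Ka·C₀ = 0 exactly:
[H+] = [−0.24 + √(0.24² + 0.288)]/2 = 1.74 × 10^-1 M
pH = −log[H+] = −log(1.74 × 10^-1) = 0.76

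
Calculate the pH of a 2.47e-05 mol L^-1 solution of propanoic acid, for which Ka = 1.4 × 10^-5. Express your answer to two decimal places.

pH = 4.89

CH3CH2COOH ⇌ CH3CH2COO- + H+
Ka = x²/(2.47e-05 − x) = 1.4 × 10^-5
Here C₀/Ka ≈ 1.76, so the small-x approximation fails. Use the quadratic:
x = [−1.4e-05 + √(1.4e-05² + 1.38e-09)]/2 = 1.29 × 10^-5 M
pH = −log[H+] = −log(1.29 × 10^-5) = 4.89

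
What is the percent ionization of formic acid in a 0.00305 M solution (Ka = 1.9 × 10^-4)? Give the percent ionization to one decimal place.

HCOOH ⇌ HCOO- + H+; let x = [H+] at equilibrium.
Ka = x²/(C₀ − x); solving the quadratic gives x = 6.72 × 10^-4 M.
Fraction ionized = 6.72 × 10^-4 / 0.00305 = 0.2203 → 22.0%

22.0%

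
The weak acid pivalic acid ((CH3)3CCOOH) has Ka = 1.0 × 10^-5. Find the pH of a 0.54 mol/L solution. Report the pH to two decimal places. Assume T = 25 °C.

(CH3)3CCOOH ⇌ (CH3)3CCOO- + H+
Ka = [H+]²/(0.54 − [H+]) = 1.0 × 10^-5
Neglecting [H+] in the denominator: [H+] = √(1.0 × 10^-5 × 0.54) = 2.32 × 10^-3 M
Check: 0.43% ionized — well under 5%, approximation valid.
pH = −log(2.32 × 10^-3) = 2.63

pH = 2.63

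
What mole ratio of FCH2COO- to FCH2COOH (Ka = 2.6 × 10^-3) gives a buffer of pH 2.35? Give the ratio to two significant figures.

pKa = -log(2.6 × 10^-3) = 2.585
pH = pKa + log(r) ⇒ log(r) = 2.35 − 2.585 = -0.235
r = [FCH2COO-]/[FCH2COOH] = 10^(-0.235) = 0.582

ratio = 0.58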